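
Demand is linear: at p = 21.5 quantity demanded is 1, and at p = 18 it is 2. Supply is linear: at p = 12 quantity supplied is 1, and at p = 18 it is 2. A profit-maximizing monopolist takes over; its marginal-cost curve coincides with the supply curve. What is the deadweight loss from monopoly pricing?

1.38

Demand slope = (18 − 21.5)/(2 − 1) = −3.5, so p = 25 − 3.5q.
Supply slope = (18 − 12)/(2 − 1) = 6, so p = 6 + 6q.
Competitive equilibrium: 25 − 3.5q = 6 + 6q → q* = 2, p* = 18.
Marginal revenue: MR = 25 − 7q. Set MR = MC: 25 − 7q = 6 + 6q → q_m = 1.4615.
Price p_m = 25 − 3.5·1.4615 = 19.8848; MC(q_m) = 6 + 6·1.4615 = 14.769.
Competitive q* = 2, so Δq = 0.5385; wedge = 19.8848 − 14.769 = 5.1158.
Deadweight loss = ½ × 0.5385 × 5.1158 = 1.38.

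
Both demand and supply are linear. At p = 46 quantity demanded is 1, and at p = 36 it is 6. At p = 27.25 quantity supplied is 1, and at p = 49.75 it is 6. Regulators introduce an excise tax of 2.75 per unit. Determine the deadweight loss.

0.58

Demand slope = (36 − 46)/(6 − 1) = −2, so p = 48 − 2q.
Supply slope = (49.75 − 27.25)/(6 − 1) = 4.5, so p = 22.75 + 4.5q.
Competitive equilibrium: 48 − 2q = 22.75 + 4.5q → q* = 3.8846, p* = 40.2308.
With the tax, the buyer price exceeds the seller price by 2.75: (48 − 2q) − (22.75 + 4.5q) = 2.75 → q' = 3.4615.
Δq = 3.8846 − 3.4615 = 0.4231; the wedge equals the tax, 2.75.
Deadweight loss = ½ × 0.4231 × 2.75 = 0.58.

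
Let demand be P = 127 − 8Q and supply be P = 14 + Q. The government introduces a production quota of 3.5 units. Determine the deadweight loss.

Competitive equilibrium: 127 − 8Q = 14 + Q → Q* = 12.55556, P* = 26.55556.
At Q = 3.5: demand price = 127 − 8·3.5 = 99; supply price = 14 + 1·3.5 = 17.5.
ΔQ = 12.55556 − 3.5 = 9.05556; wedge = 99 − 17.5 = 81.5.
Welfare loss = ½ × 9.05556 × 81.5 = 369.01.

369.01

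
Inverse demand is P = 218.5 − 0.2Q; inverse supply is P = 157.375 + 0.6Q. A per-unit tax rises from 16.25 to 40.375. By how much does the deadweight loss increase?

Competitive equilibrium: 218.5 − 0.2Q = 157.375 + 0.6Q → Q* = 76.4063, P* = 203.2188.
For a per-unit tax t: ΔQ = t/0.8, so DWL = ½·t·(t/0.8) = t²/1.6.
At t = 16.25: DWL = 165.039. At t = 40.375: DWL = 1018.838.
Increase = 1018.838 − 165.039 = 853.80.

853.80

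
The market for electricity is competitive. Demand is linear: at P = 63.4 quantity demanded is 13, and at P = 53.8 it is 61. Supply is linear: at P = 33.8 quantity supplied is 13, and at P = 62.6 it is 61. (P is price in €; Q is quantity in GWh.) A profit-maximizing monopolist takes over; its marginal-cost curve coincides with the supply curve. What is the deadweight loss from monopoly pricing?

Demand slope = (53.8 − 63.4)/(61 − 13) = −0.2, so P = 66 − 0.2Q.
Supply slope = (62.6 − 33.8)/(61 − 13) = 0.6, so P = 26 + 0.6Q.
Competitive equilibrium: 66 − 0.2Q = 26 + 0.6Q → Q* = 50, P* = 56.
Marginal revenue: MR = 66 − 0.4Q. Set MR = MC: 66 − 0.4Q = 26 + 0.6Q → Q_m = 40.
Price P_m = 66 − 0.2·40 = 58; MC(Q_m) = 26 + 0.6·40 = 50.
Competitive Q* = 50, so ΔQ = 10; wedge = 58 − 50 = 8.
The triangle = ½ × 10 × 8 = €40.

€40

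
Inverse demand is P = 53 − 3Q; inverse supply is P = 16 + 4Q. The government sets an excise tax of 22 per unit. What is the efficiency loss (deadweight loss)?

34.57

Competitive equilibrium: 53 − 3Q = 16 + 4Q → Q* = 5.2857, P* = 37.1429.
With the tax, the buyer price exceeds the seller price by 22: (53 − 3Q) − (16 + 4Q) = 22 → Q' = 2.1429.
ΔQ = 5.2857 − 2.1429 = 3.1428; the wedge equals the tax, 22.
DWL = ½ × 3.1428 × 22 = 34.57.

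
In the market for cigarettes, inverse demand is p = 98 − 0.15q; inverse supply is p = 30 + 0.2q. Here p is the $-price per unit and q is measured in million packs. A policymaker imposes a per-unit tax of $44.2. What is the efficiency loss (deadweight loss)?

$2790.91 million

Competitive equilibrium: 98 − 0.15q = 30 + 0.2q → q* = 194.2857, p* = 68.8571.
With the tax, the buyer price exceeds the seller price by 44.2: (98 − 0.15q) − (30 + 0.2q) = 44.2 → q' = 68.
Δq = 194.2857 − 68 = 126.2857; the wedge equals the tax, 44.2.
The triangle = ½ × 126.2857 × 44.2 = $2790.91 million.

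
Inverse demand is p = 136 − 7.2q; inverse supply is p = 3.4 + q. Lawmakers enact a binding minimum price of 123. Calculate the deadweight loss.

846.07

Competitive equilibrium: 136 − 7.2q = 3.4 + q → q* = 16.17073, p* = 19.57073.
At the floor p = 123, quantity demanded = (136 − 123)/7.2 = 1.80556.
Sellers' marginal cost at q' = 1.80556: 3.4 + 1·1.80556 = 5.20556.
Δq = 16.17073 − 1.80556 = 14.36517; wedge = 123 − 5.20556 = 117.79444.
The triangle = ½ × 14.36517 × 117.79444 = 846.07.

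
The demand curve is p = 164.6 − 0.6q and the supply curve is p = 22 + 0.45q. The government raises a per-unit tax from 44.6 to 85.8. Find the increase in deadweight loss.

2558.32

Competitive equilibrium: 164.6 − 0.6q = 22 + 0.45q → q* = 135.8095, p* = 83.1143.
For a per-unit tax t: Δq = t/1.05, so DWL = ½·t·(t/1.05) = t²/2.1.
At t = 44.6: DWL = 947.219. At t = 85.8: DWL = 3505.543.
Increase = 3505.543 − 947.219 = 2558.32.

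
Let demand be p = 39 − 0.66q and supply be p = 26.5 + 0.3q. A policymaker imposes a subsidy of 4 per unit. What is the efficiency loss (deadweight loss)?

8.33

Competitive equilibrium: 39 − 0.66q = 26.5 + 0.3q → q* = 13.0208, p* = 30.4063.
The subsidy lowers effective supply by 4: p = 22.5 + 0.3q.
New quantity: 39 − 0.66q = 22.5 + 0.3q → q' = 17.1875.
Overproduction Δq = 17.1875 − 13.0208 = 4.1667; wedge = subsidy = 4.
Welfare loss = ½ × 4.1667 × 4 = 8.33.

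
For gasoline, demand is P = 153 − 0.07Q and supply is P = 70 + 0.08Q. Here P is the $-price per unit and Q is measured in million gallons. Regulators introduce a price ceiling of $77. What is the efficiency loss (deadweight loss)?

Competitive equilibrium: 153 − 0.07Q = 70 + 0.08Q → Q* = 553.3333, P* = 114.2667.
At the ceiling P = 77, quantity supplied = (77 − 70)/0.08 = 87.5.
Willingness to pay at Q' = 87.5: 153 − 0.07·87.5 = 146.875.
ΔQ = 553.3333 − 87.5 = 465.8333; wedge = 146.875 − 77 = 69.875.
The triangle = ½ × 465.8333 × 69.875 = $16275.05 million.

$16275.05 million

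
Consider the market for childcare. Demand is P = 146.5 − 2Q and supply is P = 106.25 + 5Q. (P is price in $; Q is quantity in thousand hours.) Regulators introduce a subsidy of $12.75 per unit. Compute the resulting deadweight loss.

$11.61 thousand

Competitive equilibrium: 146.5 − 2Q = 106.25 + 5Q → Q* = 5.75, P* = 135.
The subsidy lowers effective supply by 12.75: P = 93.5 + 5Q.
New quantity: 146.5 − 2Q = 93.5 + 5Q → Q' = 7.5714.
Overproduction ΔQ = 7.5714 − 5.75 = 1.8214; wedge = subsidy = 12.75.
Welfare loss = ½ × 1.8214 × 12.75 = $11.61 thousand.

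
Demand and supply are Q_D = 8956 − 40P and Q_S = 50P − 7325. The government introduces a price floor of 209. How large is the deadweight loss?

28425.96

In inverse form: demand P = 223.9 − 0.025Q, supply P = 146.5 + 0.02Q.
Competitive equilibrium: 223.9 − 0.025Q = 146.5 + 0.02Q → Q* = 1720, P* = 180.9.
At the floor P = 209, quantity demanded = (223.9 − 209)/0.025 = 596.
Sellers' marginal cost at Q' = 596: 146.5 + 0.02·596 = 158.42.
ΔQ = 1720 − 596 = 1124; wedge = 209 − 158.42 = 50.58.
Deadweight loss = ½ × 1124 × 50.58 = 28425.96.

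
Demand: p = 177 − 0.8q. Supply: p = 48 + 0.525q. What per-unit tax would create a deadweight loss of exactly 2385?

79.5

Competitive equilibrium: 177 − 0.8q = 48 + 0.525q → q* = 97.3585, p* = 99.1132.
A tax t gives Δq = t/1.325 and wedge t, so DWL = t²/2.65.
t²/2.65 = 2385 → t² = 6320.25 → t = 79.5.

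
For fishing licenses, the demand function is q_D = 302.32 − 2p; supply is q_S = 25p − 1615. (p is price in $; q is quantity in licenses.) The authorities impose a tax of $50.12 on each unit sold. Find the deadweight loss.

$2325.94

In inverse form: demand p = 151.16 − 0.5q, supply p = 64.6 + 0.04q.
Competitive equilibrium: 151.16 − 0.5q = 64.6 + 0.04q → q* = 160.2963, p* = 71.0119.
With the tax, the buyer price exceeds the seller price by 50.12: (151.16 − 0.5q) − (64.6 + 0.04q) = 50.12 → q' = 67.4815.
Δq = 160.2963 − 67.4815 = 92.8148; the wedge equals the tax, 50.12.
Welfare loss = ½ × 92.8148 × 50.12 = $2325.94.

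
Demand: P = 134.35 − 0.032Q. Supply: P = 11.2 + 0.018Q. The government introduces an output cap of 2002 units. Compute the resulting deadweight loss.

Competitive equilibrium: 134.35 − 0.032Q = 11.2 + 0.018Q → Q* = 2463, P* = 55.534.
At Q = 2002: demand price = 134.35 − 0.032·2002 = 70.286; supply price = 11.2 + 0.018·2002 = 47.236.
ΔQ = 2463 − 2002 = 461; wedge = 70.286 − 47.236 = 23.05.
Welfare loss = ½ × 461 × 23.05 = 5313.025.

5313.025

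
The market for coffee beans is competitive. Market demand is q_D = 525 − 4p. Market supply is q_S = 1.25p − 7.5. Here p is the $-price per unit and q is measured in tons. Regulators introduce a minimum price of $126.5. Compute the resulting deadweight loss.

In inverse form: demand p = 131.25 − 0.25q, supply p = 6 + 0.8q.
Competitive equilibrium: 131.25 − 0.25q = 6 + 0.8q → q* = 119.2857, p* = 101.4286.
At the floor p = 126.5, quantity demanded = (131.25 − 126.5)/0.25 = 19.
Sellers' marginal cost at q' = 19: 6 + 0.8·19 = 21.2.
Δq = 119.2857 − 19 = 100.2857; wedge = 126.5 − 21.2 = 105.3.
Welfare loss = ½ × 100.2857 × 105.3 = $5280.04.

$5280.04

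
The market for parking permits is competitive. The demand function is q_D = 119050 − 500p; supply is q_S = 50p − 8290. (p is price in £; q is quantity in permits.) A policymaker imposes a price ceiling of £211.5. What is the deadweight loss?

In inverse form: demand p = 238.1 − 0.002q, supply p = 165.8 + 0.02q.
Competitive equilibrium: 238.1 − 0.002q = 165.8 + 0.02q → q* = 3286.3636, p* = 231.5273.
At the ceiling p = 211.5, quantity supplied = (211.5 − 165.8)/0.02 = 2285.
Willingness to pay at q' = 2285: 238.1 − 0.002·2285 = 233.53.
Δq = 3286.3636 − 2285 = 1001.3636; wedge = 233.53 − 211.5 = 22.03.
The triangle = ½ × 1001.3636 × 22.03 = £11030.02.

£11030.02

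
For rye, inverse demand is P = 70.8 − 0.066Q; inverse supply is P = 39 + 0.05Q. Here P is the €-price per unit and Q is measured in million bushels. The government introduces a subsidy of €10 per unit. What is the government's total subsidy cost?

€3603.45 million

Competitive equilibrium: 70.8 − 0.066Q = 39 + 0.05Q → Q* = 274.1379, P* = 52.7069.
The subsidy lowers effective supply by 10: P = 29 + 0.05Q.
New quantity: 70.8 − 0.066Q = 29 + 0.05Q → Q' = 360.3448.
Total subsidy cost = 10 × 360.3448 = €3603.45 million.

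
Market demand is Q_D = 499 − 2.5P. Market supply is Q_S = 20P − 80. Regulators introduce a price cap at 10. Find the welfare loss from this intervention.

In inverse form: demand P = 199.6 − 0.4Q, supply P = 4 + 0.05Q.
Competitive equilibrium: 199.6 − 0.4Q = 4 + 0.05Q → Q* = 434.6667, P* = 25.7333.
At the ceiling P = 10, quantity supplied = (10 − 4)/0.05 = 120.
Willingness to pay at Q' = 120: 199.6 − 0.4·120 = 151.6.
ΔQ = 434.6667 − 120 = 314.6667; wedge = 151.6 − 10 = 141.6.
Deadweight loss = ½ × 314.6667 × 141.6 = 22278.40.

22278.40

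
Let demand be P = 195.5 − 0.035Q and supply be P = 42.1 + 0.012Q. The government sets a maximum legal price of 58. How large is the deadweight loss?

Competitive equilibrium: 195.5 − 0.035Q = 42.1 + 0.012Q → Q* = 3263.8298, P* = 81.266.
At the ceiling P = 58, quantity supplied = (58 − 42.1)/0.012 = 1325.
Willingness to pay at Q' = 1325: 195.5 − 0.035·1325 = 149.125.
ΔQ = 3263.8298 − 1325 = 1938.8298; wedge = 149.125 − 58 = 91.125.
Welfare loss = ½ × 1938.8298 × 91.125 = 88337.93.

88337.93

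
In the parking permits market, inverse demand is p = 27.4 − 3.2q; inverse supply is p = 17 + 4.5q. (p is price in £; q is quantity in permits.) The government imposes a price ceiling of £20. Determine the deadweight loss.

£1.80

Competitive equilibrium: 27.4 − 3.2q = 17 + 4.5q → q* = 1.3506, p* = 23.0779.
At the ceiling p = 20, quantity supplied = (20 − 17)/4.5 = 0.6667.
Willingness to pay at q' = 0.6667: 27.4 − 3.2·0.6667 = 25.2666.
Δq = 1.3506 − 0.6667 = 0.6839; wedge = 25.2666 − 20 = 5.2666.
DWL = ½ × 0.6839 × 5.2666 = £1.80.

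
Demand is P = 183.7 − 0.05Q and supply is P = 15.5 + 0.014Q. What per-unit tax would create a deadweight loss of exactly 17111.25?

Competitive equilibrium: 183.7 − 0.05Q = 15.5 + 0.014Q → Q* = 2628.125, P* = 52.2938.
A tax t gives ΔQ = t/0.064 and wedge t, so DWL = t²/0.128.
t²/0.128 = 17111.25 → t² = 2190.24 → t = 46.8.

46.8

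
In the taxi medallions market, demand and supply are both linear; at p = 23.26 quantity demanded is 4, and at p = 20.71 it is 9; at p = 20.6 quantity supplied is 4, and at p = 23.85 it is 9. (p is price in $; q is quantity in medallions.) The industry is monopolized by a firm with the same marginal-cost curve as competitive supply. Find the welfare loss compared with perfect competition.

$2.14

Demand slope = (20.71 − 23.26)/(9 − 4) = −0.51, so p = 25.3 − 0.51q.
Supply slope = (23.85 − 20.6)/(9 − 4) = 0.65, so p = 18 + 0.65q.
Competitive equilibrium: 25.3 − 0.51q = 18 + 0.65q → q* = 6.2931, p* = 22.0905.
Marginal revenue: MR = 25.3 − 1.02q. Set MR = MC: 25.3 − 1.02q = 18 + 0.65q → q_m = 4.3713.
Price p_m = 25.3 − 0.51·4.3713 = 23.0706; MC(q_m) = 18 + 0.65·4.3713 = 20.8413.
Competitive q* = 6.2931, so Δq = 1.9218; wedge = 23.0706 − 20.8413 = 2.2293.
The triangle = ½ × 1.9218 × 2.2293 = $2.14.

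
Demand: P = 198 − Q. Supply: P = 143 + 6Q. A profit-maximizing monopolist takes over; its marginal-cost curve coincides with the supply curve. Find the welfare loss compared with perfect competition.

Competitive equilibrium: 198 − Q = 143 + 6Q → Q* = 7.8571, P* = 190.1429.
Marginal revenue: MR = 198 − 2Q. Set MR = MC: 198 − 2Q = 143 + 6Q → Q_m = 6.875.
Price P_m = 198 − 1·6.875 = 191.125; MC(Q_m) = 143 + 6·6.875 = 184.25.
Competitive Q* = 7.8571, so ΔQ = 0.9821; wedge = 191.125 − 184.25 = 6.875.
Welfare loss = ½ × 0.9821 × 6.875 = 3.38.

3.38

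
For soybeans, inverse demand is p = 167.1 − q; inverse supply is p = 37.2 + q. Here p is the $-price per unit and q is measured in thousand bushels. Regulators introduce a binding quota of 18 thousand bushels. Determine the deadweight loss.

$2204.30 thousand

Competitive equilibrium: 167.1 − q = 37.2 + q → q* = 64.95, p* = 102.15.
At q = 18: demand price = 167.1 − 1·18 = 149.1; supply price = 37.2 + 1·18 = 55.2.
Δq = 64.95 − 18 = 46.95; wedge = 149.1 − 55.2 = 93.9.
Welfare loss = ½ × 46.95 × 93.9 = $2204.30 thousand.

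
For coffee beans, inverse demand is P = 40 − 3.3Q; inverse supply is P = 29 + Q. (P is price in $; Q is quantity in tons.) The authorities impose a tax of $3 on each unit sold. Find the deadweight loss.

$1.05

Competitive equilibrium: 40 − 3.3Q = 29 + Q → Q* = 2.5581, P* = 31.5581.
With the tax, the buyer price exceeds the seller price by 3: (40 − 3.3Q) − (29 + Q) = 3 → Q' = 1.8605.
ΔQ = 2.5581 − 1.8605 = 0.6976; the wedge equals the tax, 3.
The triangle = ½ × 0.6976 × 3 = $1.05.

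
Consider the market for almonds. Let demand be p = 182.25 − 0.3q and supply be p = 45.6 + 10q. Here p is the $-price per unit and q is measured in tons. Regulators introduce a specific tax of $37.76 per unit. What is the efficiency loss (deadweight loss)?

$69.21

Competitive equilibrium: 182.25 − 0.3q = 45.6 + 10q → q* = 13.267, p* = 178.2699.
With the tax, the buyer price exceeds the seller price by 37.76: (182.25 − 0.3q) − (45.6 + 10q) = 37.76 → q' = 9.601.
Δq = 13.267 − 9.601 = 3.666; the wedge equals the tax, 37.76.
The triangle = ½ × 3.666 × 37.76 = $69.21.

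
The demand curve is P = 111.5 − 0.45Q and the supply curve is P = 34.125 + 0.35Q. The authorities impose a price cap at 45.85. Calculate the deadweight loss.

Competitive equilibrium: 111.5 − 0.45Q = 34.125 + 0.35Q → Q* = 96.71875, P* = 67.97656.
At the ceiling P = 45.85, quantity supplied = (45.85 − 34.125)/0.35 = 33.5.
Willingness to pay at Q' = 33.5: 111.5 − 0.45·33.5 = 96.425.
ΔQ = 96.71875 − 33.5 = 63.21875; wedge = 96.425 − 45.85 = 50.575.
DWL = ½ × 63.21875 × 50.575 = 1598.64.

1598.64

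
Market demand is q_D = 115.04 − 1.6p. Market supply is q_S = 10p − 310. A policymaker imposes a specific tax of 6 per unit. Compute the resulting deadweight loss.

24.83

In inverse form: demand p = 71.9 − 0.625q, supply p = 31 + 0.1q.
Competitive equilibrium: 71.9 − 0.625q = 31 + 0.1q → q* = 56.4138, p* = 36.6414.
With the tax, the buyer price exceeds the seller price by 6: (71.9 − 0.625q) − (31 + 0.1q) = 6 → q' = 48.1379.
Δq = 56.4138 − 48.1379 = 8.2759; the wedge equals the tax, 6.
Welfare loss = ½ × 8.2759 × 6 = 24.83.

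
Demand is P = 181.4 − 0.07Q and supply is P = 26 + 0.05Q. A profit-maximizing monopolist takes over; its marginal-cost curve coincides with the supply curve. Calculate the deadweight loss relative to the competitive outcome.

13657.77

Competitive equilibrium: 181.4 − 0.07Q = 26 + 0.05Q → Q* = 1295, P* = 90.75.
Marginal revenue: MR = 181.4 − 0.14Q. Set MR = MC: 181.4 − 0.14Q = 26 + 0.05Q → Q_m = 817.89474.
Price P_m = 181.4 − 0.07·817.89474 = 124.14737; MC(Q_m) = 26 + 0.05·817.89474 = 66.89474.
Competitive Q* = 1295, so ΔQ = 477.10526; wedge = 124.14737 − 66.89474 = 57.25263.
Welfare loss = ½ × 477.10526 × 57.25263 = 13657.77.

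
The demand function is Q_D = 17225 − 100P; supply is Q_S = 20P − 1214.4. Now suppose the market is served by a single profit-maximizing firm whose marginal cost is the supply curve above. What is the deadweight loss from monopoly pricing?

2115.47

In inverse form: demand P = 172.25 − 0.01Q, supply P = 60.72 + 0.05Q.
Competitive equilibrium: 172.25 − 0.01Q = 60.72 + 0.05Q → Q* = 1858.83333, P* = 153.66167.
Marginal revenue: MR = 172.25 − 0.02Q. Set MR = MC: 172.25 − 0.02Q = 60.72 + 0.05Q → Q_m = 1593.28571.
Price P_m = 172.25 − 0.01·1593.28571 = 156.31714; MC(Q_m) = 60.72 + 0.05·1593.28571 = 140.38429.
Competitive Q* = 1858.83333, so ΔQ = 265.54762; wedge = 156.31714 − 140.38429 = 15.93285.
DWL = ½ × 265.54762 × 15.93285 = 2115.47.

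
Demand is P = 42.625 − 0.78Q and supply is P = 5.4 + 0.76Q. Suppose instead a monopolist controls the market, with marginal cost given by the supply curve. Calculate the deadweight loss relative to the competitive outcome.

50.85

Competitive equilibrium: 42.625 − 0.78Q = 5.4 + 0.76Q → Q* = 24.1721, P* = 23.7708.
Marginal revenue: MR = 42.625 − 1.56Q. Set MR = MC: 42.625 − 1.56Q = 5.4 + 0.76Q → Q_m = 16.0453.
Price P_m = 42.625 − 0.78·16.0453 = 30.1097; MC(Q_m) = 5.4 + 0.76·16.0453 = 17.5944.
Competitive Q* = 24.1721, so ΔQ = 8.1268; wedge = 30.1097 − 17.5944 = 12.5153.
Deadweight loss = ½ × 8.1268 × 12.5153 = 50.85.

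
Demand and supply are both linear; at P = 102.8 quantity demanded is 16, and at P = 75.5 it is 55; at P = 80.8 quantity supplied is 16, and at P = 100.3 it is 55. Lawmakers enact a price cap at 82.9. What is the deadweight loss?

119.85

Demand slope = (75.5 − 102.8)/(55 − 16) = −0.7, so P = 114 − 0.7Q.
Supply slope = (100.3 − 80.8)/(55 − 16) = 0.5, so P = 72.8 + 0.5Q.
Competitive equilibrium: 114 − 0.7Q = 72.8 + 0.5Q → Q* = 34.3333, P* = 89.9667.
At the ceiling P = 82.9, quantity supplied = (82.9 − 72.8)/0.5 = 20.2.
Willingness to pay at Q' = 20.2: 114 − 0.7·20.2 = 99.86.
ΔQ = 34.3333 − 20.2 = 14.1333; wedge = 99.86 − 82.9 = 16.96.
Welfare loss = ½ × 14.1333 × 16.96 = 119.85.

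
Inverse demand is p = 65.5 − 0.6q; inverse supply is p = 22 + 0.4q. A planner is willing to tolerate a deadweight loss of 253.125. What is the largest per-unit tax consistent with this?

Competitive equilibrium: 65.5 − 0.6q = 22 + 0.4q → q* = 43.5, p* = 39.4.
A tax t gives Δq = t/1 and wedge t, so DWL = t²/2.
t²/2 = 253.125 → t² = 506.25 → t = 22.5.

22.5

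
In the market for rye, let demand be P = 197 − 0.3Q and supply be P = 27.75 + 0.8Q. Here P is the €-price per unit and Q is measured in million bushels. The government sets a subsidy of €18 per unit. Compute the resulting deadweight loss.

€147.27 million

Competitive equilibrium: 197 − 0.3Q = 27.75 + 0.8Q → Q* = 153.8636, P* = 150.8409.
The subsidy lowers effective supply by 18: P = 9.75 + 0.8Q.
New quantity: 197 − 0.3Q = 9.75 + 0.8Q → Q' = 170.2273.
Overproduction ΔQ = 170.2273 − 153.8636 = 16.3637; wedge = subsidy = 18.
Deadweight loss = ½ × 16.3637 × 18 = €147.27 million.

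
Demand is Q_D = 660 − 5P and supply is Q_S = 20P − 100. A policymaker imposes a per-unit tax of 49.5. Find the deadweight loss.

In inverse form: demand P = 132 − 0.2Q, supply P = 5 + 0.05Q.
Competitive equilibrium: 132 − 0.2Q = 5 + 0.05Q → Q* = 508, P* = 30.4.
With the tax, the buyer price exceeds the seller price by 49.5: (132 − 0.2Q) − (5 + 0.05Q) = 49.5 → Q' = 310.
ΔQ = 508 − 310 = 198; the wedge equals the tax, 49.5.
DWL = ½ × 198 × 49.5 = 4900.50.

4900.50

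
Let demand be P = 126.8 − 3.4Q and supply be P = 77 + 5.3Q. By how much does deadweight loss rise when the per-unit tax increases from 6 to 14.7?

Competitive equilibrium: 126.8 − 3.4Q = 77 + 5.3Q → Q* = 5.7241, P* = 107.3379.
For a per-unit tax t: ΔQ = t/8.7, so DWL = ½·t·(t/8.7) = t²/17.4.
At t = 6: DWL = 2.069. At t = 14.7: DWL = 12.419.
Increase = 12.419 − 2.069 = 10.35.

10.35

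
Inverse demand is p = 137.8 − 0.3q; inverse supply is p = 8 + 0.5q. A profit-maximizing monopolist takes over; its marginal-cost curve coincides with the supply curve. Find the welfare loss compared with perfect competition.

Competitive equilibrium: 137.8 − 0.3q = 8 + 0.5q → q* = 162.25, p* = 89.125.
Marginal revenue: MR = 137.8 − 0.6q. Set MR = MC: 137.8 − 0.6q = 8 + 0.5q → q_m = 118.
Price p_m = 137.8 − 0.3·118 = 102.4; MC(q_m) = 8 + 0.5·118 = 67.
Competitive q* = 162.25, so Δq = 44.25; wedge = 102.4 − 67 = 35.4.
DWL = ½ × 44.25 × 35.4 = 783.225.

783.225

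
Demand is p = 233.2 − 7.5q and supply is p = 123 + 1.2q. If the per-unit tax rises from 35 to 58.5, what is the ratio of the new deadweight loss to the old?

Competitive equilibrium: 233.2 − 7.5q = 123 + 1.2q → q* = 12.6667, p* = 138.2.
For a per-unit tax t: Δq = t/8.7, so DWL = ½·t·(t/8.7) = t²/17.4.
At t = 35: DWL = 70.402. At t = 58.5: DWL = 196.681.
Ratio = (58.5/35)² = 2.794.

2.794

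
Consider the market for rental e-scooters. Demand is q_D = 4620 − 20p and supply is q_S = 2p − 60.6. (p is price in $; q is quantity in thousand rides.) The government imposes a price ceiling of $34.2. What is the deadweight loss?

In inverse form: demand p = 231 − 0.05q, supply p = 30.3 + 0.5q.
Competitive equilibrium: 231 − 0.05q = 30.3 + 0.5q → q* = 364.9091, p* = 212.7545.
At the ceiling p = 34.2, quantity supplied = (34.2 − 30.3)/0.5 = 7.8.
Willingness to pay at q' = 7.8: 231 − 0.05·7.8 = 230.61.
Δq = 364.9091 − 7.8 = 357.1091; wedge = 230.61 − 34.2 = 196.41.
DWL = ½ × 357.1091 × 196.41 = $35069.90 thousand.

$35069.90 thousand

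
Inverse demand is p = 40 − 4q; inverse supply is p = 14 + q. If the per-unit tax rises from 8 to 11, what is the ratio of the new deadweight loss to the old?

Competitive equilibrium: 40 − 4q = 14 + q → q* = 5.2, p* = 19.2.
For a per-unit tax t: Δq = t/5, so DWL = ½·t·(t/5) = t²/10.
At t = 8: DWL = 6.4. At t = 11: DWL = 12.1.
Ratio = (11/8)² = 1.891.

1.891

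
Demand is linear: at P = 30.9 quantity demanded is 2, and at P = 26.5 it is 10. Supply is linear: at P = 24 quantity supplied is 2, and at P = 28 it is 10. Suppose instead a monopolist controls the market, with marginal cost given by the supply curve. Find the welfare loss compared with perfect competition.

4.56

Demand slope = (26.5 − 30.9)/(10 − 2) = −0.55, so P = 32 − 0.55Q.
Supply slope = (28 − 24)/(10 − 2) = 0.5, so P = 23 + 0.5Q.
Competitive equilibrium: 32 − 0.55Q = 23 + 0.5Q → Q* = 8.5714, P* = 27.2857.
Marginal revenue: MR = 32 − 1.1Q. Set MR = MC: 32 − 1.1Q = 23 + 0.5Q → Q_m = 5.625.
Price P_m = 32 − 0.55·5.625 = 28.9063; MC(Q_m) = 23 + 0.5·5.625 = 25.8125.
Competitive Q* = 8.5714, so ΔQ = 2.9464; wedge = 28.9063 − 25.8125 = 3.0938.
DWL = ½ × 2.9464 × 3.0938 = 4.56.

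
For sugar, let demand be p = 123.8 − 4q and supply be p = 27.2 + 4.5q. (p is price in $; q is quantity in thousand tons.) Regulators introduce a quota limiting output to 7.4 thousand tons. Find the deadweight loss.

$66.81 thousand

Competitive equilibrium: 123.8 − 4q = 27.2 + 4.5q → q* = 11.3647, p* = 78.3412.
At q = 7.4: demand price = 123.8 − 4·7.4 = 94.2; supply price = 27.2 + 4.5·7.4 = 60.5.
Δq = 11.3647 − 7.4 = 3.9647; wedge = 94.2 − 60.5 = 33.7.
DWL = ½ × 3.9647 × 33.7 = $66.81 thousand.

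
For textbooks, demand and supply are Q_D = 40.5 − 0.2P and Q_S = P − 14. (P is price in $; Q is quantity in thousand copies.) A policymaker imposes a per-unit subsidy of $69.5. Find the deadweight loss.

$402.52 thousand

In inverse form: demand P = 202.5 − 5Q, supply P = 14 + Q.
Competitive equilibrium: 202.5 − 5Q = 14 + Q → Q* = 31.4167, P* = 45.4167.
The subsidy lowers effective supply by 69.5: P = Q − 55.5.
New quantity: 202.5 − 5Q = Q − 55.5 → Q' = 43.
Overproduction ΔQ = 43 − 31.4167 = 11.5833; wedge = subsidy = 69.5.
Welfare loss = ½ × 11.5833 × 69.5 = $402.52 thousand.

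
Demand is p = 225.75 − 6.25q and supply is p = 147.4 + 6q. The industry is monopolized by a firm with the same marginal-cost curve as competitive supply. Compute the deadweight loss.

28.60

Competitive equilibrium: 225.75 − 6.25q = 147.4 + 6q → q* = 6.3959, p* = 185.7755.
Marginal revenue: MR = 225.75 − 12.5q. Set MR = MC: 225.75 − 12.5q = 147.4 + 6q → q_m = 4.2351.
Price p_m = 225.75 − 6.25·4.2351 = 199.2806; MC(q_m) = 147.4 + 6·4.2351 = 172.8106.
Competitive q* = 6.3959, so Δq = 2.1608; wedge = 199.2806 − 172.8106 = 26.47.
Deadweight loss = ½ × 2.1608 × 26.47 = 28.60.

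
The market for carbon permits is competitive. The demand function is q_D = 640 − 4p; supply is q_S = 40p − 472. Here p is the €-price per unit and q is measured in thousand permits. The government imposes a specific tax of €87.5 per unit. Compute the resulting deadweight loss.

€13920.45 thousand

In inverse form: demand p = 160 − 0.25q, supply p = 11.8 + 0.025q.
Competitive equilibrium: 160 − 0.25q = 11.8 + 0.025q → q* = 538.9091, p* = 25.2727.
With the tax, the buyer price exceeds the seller price by 87.5: (160 − 0.25q) − (11.8 + 0.025q) = 87.5 → q' = 220.7273.
Δq = 538.9091 − 220.7273 = 318.1818; the wedge equals the tax, 87.5.
The triangle = ½ × 318.1818 × 87.5 = €13920.45 thousand.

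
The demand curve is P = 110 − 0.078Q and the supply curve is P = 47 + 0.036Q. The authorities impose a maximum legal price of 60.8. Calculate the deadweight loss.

Competitive equilibrium: 110 − 0.078Q = 47 + 0.036Q → Q* = 552.6316, P* = 66.8947.
At the ceiling P = 60.8, quantity supplied = (60.8 − 47)/0.036 = 383.3333.
Willingness to pay at Q' = 383.3333: 110 − 0.078·383.3333 = 80.1.
ΔQ = 552.6316 − 383.3333 = 169.2983; wedge = 80.1 − 60.8 = 19.3.
The triangle = ½ × 169.2983 × 19.3 = 1633.73.

1633.73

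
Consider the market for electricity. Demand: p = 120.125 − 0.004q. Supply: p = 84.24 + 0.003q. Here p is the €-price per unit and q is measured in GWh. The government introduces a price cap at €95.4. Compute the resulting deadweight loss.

Competitive equilibrium: 120.125 − 0.004q = 84.24 + 0.003q → q* = 5126.4286, p* = 99.6193.
At the ceiling p = 95.4, quantity supplied = (95.4 − 84.24)/0.003 = 3720.
Willingness to pay at q' = 3720: 120.125 − 0.004·3720 = 105.245.
Δq = 5126.4286 − 3720 = 1406.4286; wedge = 105.245 − 95.4 = 9.845.
Welfare loss = ½ × 1406.4286 × 9.845 = €6923.14.

€6923.14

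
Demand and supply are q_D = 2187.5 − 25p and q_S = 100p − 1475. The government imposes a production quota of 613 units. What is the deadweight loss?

In inverse form: demand p = 87.5 − 0.04q, supply p = 14.75 + 0.01q.
Competitive equilibrium: 87.5 − 0.04q = 14.75 + 0.01q → q* = 1455, p* = 29.3.
At q = 613: demand price = 87.5 − 0.04·613 = 62.98; supply price = 14.75 + 0.01·613 = 20.88.
Δq = 1455 − 613 = 842; wedge = 62.98 − 20.88 = 42.1.
Welfare loss = ½ × 842 × 42.1 = 17724.10.

17724.10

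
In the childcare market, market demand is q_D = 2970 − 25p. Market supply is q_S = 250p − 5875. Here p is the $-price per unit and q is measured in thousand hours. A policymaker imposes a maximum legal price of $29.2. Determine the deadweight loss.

$12076.82 thousand

In inverse form: demand p = 118.8 − 0.04q, supply p = 23.5 + 0.004q.
Competitive equilibrium: 118.8 − 0.04q = 23.5 + 0.004q → q* = 2165.9091, p* = 32.1636.
At the ceiling p = 29.2, quantity supplied = (29.2 − 23.5)/0.004 = 1425.
Willingness to pay at q' = 1425: 118.8 − 0.04·1425 = 61.8.
Δq = 2165.9091 − 1425 = 740.9091; wedge = 61.8 − 29.2 = 32.6.
DWL = ½ × 740.9091 × 32.6 = $12076.82 thousand.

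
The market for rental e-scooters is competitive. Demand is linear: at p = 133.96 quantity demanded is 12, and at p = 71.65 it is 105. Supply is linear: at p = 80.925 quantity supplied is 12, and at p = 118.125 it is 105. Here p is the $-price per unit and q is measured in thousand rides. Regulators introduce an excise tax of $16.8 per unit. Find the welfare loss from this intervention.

Demand slope = (71.65 − 133.96)/(105 − 12) = −0.67, so p = 142 − 0.67q.
Supply slope = (118.125 − 80.925)/(105 − 12) = 0.4, so p = 76.125 + 0.4q.
Competitive equilibrium: 142 − 0.67q = 76.125 + 0.4q → q* = 61.5654, p* = 100.7512.
With the tax, the buyer price exceeds the seller price by 16.8: (142 − 0.67q) − (76.125 + 0.4q) = 16.8 → q' = 45.8645.
Δq = 61.5654 − 45.8645 = 15.7009; the wedge equals the tax, 16.8.
Deadweight loss = ½ × 15.7009 × 16.8 = $131.89 thousand.

$131.89 thousand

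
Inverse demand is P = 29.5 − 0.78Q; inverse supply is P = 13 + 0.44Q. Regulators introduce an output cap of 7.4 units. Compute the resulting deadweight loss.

22.88

Competitive equilibrium: 29.5 − 0.78Q = 13 + 0.44Q → Q* = 13.5246, P* = 18.9508.
At Q = 7.4: demand price = 29.5 − 0.78·7.4 = 23.728; supply price = 13 + 0.44·7.4 = 16.256.
ΔQ = 13.5246 − 7.4 = 6.1246; wedge = 23.728 − 16.256 = 7.472.
The triangle = ½ × 6.1246 × 7.472 = 22.88.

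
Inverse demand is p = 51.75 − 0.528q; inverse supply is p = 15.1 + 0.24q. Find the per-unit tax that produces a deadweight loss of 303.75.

Competitive equilibrium: 51.75 − 0.528q = 15.1 + 0.24q → q* = 47.7214, p* = 26.5531.
A tax t gives Δq = t/0.768 and wedge t, so DWL = t²/1.536.
t²/1.536 = 303.75 → t² = 466.56 → t = 21.6.

21.6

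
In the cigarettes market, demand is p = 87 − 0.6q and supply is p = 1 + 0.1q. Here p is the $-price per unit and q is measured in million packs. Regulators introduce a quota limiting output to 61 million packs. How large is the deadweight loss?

Competitive equilibrium: 87 − 0.6q = 1 + 0.1q → q* = 122.8571, p* = 13.2857.
At q = 61: demand price = 87 − 0.6·61 = 50.4; supply price = 1 + 0.1·61 = 7.1.
Δq = 122.8571 − 61 = 61.8571; wedge = 50.4 − 7.1 = 43.3.
The triangle = ½ × 61.8571 × 43.3 = $1339.21 million.

$1339.21 million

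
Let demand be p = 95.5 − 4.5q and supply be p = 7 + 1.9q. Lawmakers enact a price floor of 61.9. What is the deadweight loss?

129.50

Competitive equilibrium: 95.5 − 4.5q = 7 + 1.9q → q* = 13.8281, p* = 33.2734.
At the floor p = 61.9, quantity demanded = (95.5 − 61.9)/4.5 = 7.4667.
Sellers' marginal cost at q' = 7.4667: 7 + 1.9·7.4667 = 21.1867.
Δq = 13.8281 − 7.4667 = 6.3614; wedge = 61.9 − 21.1867 = 40.7133.
The triangle = ½ × 6.3614 × 40.7133 = 129.50.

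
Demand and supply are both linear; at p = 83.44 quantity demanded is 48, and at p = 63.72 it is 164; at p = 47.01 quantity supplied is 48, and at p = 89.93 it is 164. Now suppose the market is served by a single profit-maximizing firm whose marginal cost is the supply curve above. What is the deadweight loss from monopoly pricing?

206.36

Demand slope = (63.72 − 83.44)/(164 − 48) = −0.17, so p = 91.6 − 0.17q.
Supply slope = (89.93 − 47.01)/(164 − 48) = 0.37, so p = 29.25 + 0.37q.
Competitive equilibrium: 91.6 − 0.17q = 29.25 + 0.37q → q* = 115.463, p* = 71.9713.
Marginal revenue: MR = 91.6 − 0.34q. Set MR = MC: 91.6 − 0.34q = 29.25 + 0.37q → q_m = 87.8169.
Price p_m = 91.6 − 0.17·87.8169 = 76.6711; MC(q_m) = 29.25 + 0.37·87.8169 = 61.7423.
Competitive q* = 115.463, so Δq = 27.6461; wedge = 76.6711 − 61.7423 = 14.9288.
The triangle = ½ × 27.6461 × 14.9288 = 206.36.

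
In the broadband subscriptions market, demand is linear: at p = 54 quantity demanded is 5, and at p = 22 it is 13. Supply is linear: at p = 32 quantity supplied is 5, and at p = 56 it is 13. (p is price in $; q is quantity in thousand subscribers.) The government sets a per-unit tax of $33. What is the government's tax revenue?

$113.14 thousand

Demand slope = (22 − 54)/(13 − 5) = −4, so p = 74 − 4q.
Supply slope = (56 − 32)/(13 − 5) = 3, so p = 17 + 3q.
Competitive equilibrium: 74 − 4q = 17 + 3q → q* = 8.1429, p* = 41.4286.
With the tax, the buyer price exceeds the seller price by 33: (74 − 4q) − (17 + 3q) = 33 → q' = 3.4286.
Tax revenue = 33 × 3.4286 = $113.14 thousand.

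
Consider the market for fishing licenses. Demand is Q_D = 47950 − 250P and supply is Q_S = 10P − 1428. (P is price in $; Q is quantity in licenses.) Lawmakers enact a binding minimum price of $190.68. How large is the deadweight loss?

In inverse form: demand P = 191.8 − 0.004Q, supply P = 142.8 + 0.1Q.
Competitive equilibrium: 191.8 − 0.004Q = 142.8 + 0.1Q → Q* = 471.1538, P* = 189.9154.
At the floor P = 190.68, quantity demanded = (191.8 − 190.68)/0.004 = 280.
Sellers' marginal cost at Q' = 280: 142.8 + 0.1·280 = 170.8.
ΔQ = 471.1538 − 280 = 191.1538; wedge = 190.68 − 170.8 = 19.88.
Deadweight loss = ½ × 191.1538 × 19.88 = $1900.07.

$1900.07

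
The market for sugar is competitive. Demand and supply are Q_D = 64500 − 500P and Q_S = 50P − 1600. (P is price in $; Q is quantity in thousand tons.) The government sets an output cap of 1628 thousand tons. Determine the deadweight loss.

In inverse form: demand P = 129 − 0.002Q, supply P = 32 + 0.02Q.
Competitive equilibrium: 129 − 0.002Q = 32 + 0.02Q → Q* = 4409.0909, P* = 120.1818.
At Q = 1628: demand price = 129 − 0.002·1628 = 125.744; supply price = 32 + 0.02·1628 = 64.56.
ΔQ = 4409.0909 − 1628 = 2781.0909; wedge = 125.744 − 64.56 = 61.184.
Deadweight loss = ½ × 2781.0909 × 61.184 = $85079.13 thousand.

$85079.13 thousand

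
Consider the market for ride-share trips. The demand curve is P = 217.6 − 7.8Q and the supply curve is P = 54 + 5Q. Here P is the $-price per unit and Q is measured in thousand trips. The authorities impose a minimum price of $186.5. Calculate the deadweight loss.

$494.95 thousand

Competitive equilibrium: 217.6 − 7.8Q = 54 + 5Q → Q* = 12.7813, P* = 117.9063.
At the floor P = 186.5, quantity demanded = (217.6 − 186.5)/7.8 = 3.9872.
Sellers' marginal cost at Q' = 3.9872: 54 + 5·3.9872 = 73.936.
ΔQ = 12.7813 − 3.9872 = 8.7941; wedge = 186.5 − 73.936 = 112.564.
The triangle = ½ × 8.7941 × 112.564 = $494.95 thousand.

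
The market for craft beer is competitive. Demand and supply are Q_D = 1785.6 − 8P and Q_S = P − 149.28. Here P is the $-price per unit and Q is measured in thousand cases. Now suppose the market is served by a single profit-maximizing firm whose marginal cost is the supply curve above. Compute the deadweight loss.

$24.29 thousand

In inverse form: demand P = 223.2 − 0.125Q, supply P = 149.28 + Q.
Competitive equilibrium: 223.2 − 0.125Q = 149.28 + Q → Q* = 65.7067, P* = 214.9867.
Marginal revenue: MR = 223.2 − 0.25Q. Set MR = MC: 223.2 − 0.25Q = 149.28 + Q → Q_m = 59.136.
Price P_m = 223.2 − 0.125·59.136 = 215.808; MC(Q_m) = 149.28 + 1·59.136 = 208.416.
Competitive Q* = 65.7067, so ΔQ = 6.5707; wedge = 215.808 − 208.416 = 7.392.
The triangle = ½ × 6.5707 × 7.392 = $24.29 thousand.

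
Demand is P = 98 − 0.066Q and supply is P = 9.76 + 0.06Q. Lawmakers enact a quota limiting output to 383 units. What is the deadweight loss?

6343.49

Competitive equilibrium: 98 − 0.066Q = 9.76 + 0.06Q → Q* = 700.3175, P* = 51.779.
At Q = 383: demand price = 98 − 0.066·383 = 72.722; supply price = 9.76 + 0.06·383 = 32.74.
ΔQ = 700.3175 − 383 = 317.3175; wedge = 72.722 − 32.74 = 39.982.
The triangle = ½ × 317.3175 × 39.982 = 6343.49.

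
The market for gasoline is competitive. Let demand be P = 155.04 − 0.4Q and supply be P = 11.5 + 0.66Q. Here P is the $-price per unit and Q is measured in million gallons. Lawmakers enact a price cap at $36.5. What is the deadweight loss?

Competitive equilibrium: 155.04 − 0.4Q = 11.5 + 0.66Q → Q* = 135.4151, P* = 100.874.
At the ceiling P = 36.5, quantity supplied = (36.5 − 11.5)/0.66 = 37.8788.
Willingness to pay at Q' = 37.8788: 155.04 − 0.4·37.8788 = 139.8885.
ΔQ = 135.4151 − 37.8788 = 97.5363; wedge = 139.8885 − 36.5 = 103.3885.
Deadweight loss = ½ × 97.5363 × 103.3885 = $5042.07 million.

$5042.07 million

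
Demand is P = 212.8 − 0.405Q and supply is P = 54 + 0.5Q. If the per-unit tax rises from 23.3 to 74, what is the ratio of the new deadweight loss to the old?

Competitive equilibrium: 212.8 − 0.405Q = 54 + 0.5Q → Q* = 175.4696, P* = 141.7348.
For a per-unit tax t: ΔQ = t/0.905, so DWL = ½·t·(t/0.905) = t²/1.81.
At t = 23.3: DWL = 299.939. At t = 74: DWL = 3025.414.
Ratio = (74/23.3)² = 10.087.

10.087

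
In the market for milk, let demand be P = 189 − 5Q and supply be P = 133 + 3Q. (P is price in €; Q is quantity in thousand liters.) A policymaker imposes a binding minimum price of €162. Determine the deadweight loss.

€10.24 thousand

Competitive equilibrium: 189 − 5Q = 133 + 3Q → Q* = 7, P* = 154.
At the floor P = 162, quantity demanded = (189 − 162)/5 = 5.4.
Sellers' marginal cost at Q' = 5.4: 133 + 3·5.4 = 149.2.
ΔQ = 7 − 5.4 = 1.6; wedge = 162 − 149.2 = 12.8.
Welfare loss = ½ × 1.6 × 12.8 = €10.24 thousand.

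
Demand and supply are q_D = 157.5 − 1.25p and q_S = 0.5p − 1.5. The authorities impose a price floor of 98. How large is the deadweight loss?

111.61

In inverse form: demand p = 126 − 0.8q, supply p = 3 + 2q.
Competitive equilibrium: 126 − 0.8q = 3 + 2q → q* = 43.9286, p* = 90.8571.
At the floor p = 98, quantity demanded = (126 − 98)/0.8 = 35.
Sellers' marginal cost at q' = 35: 3 + 2·35 = 73.
Δq = 43.9286 − 35 = 8.9286; wedge = 98 − 73 = 25.
Welfare loss = ½ × 8.9286 × 25 = 111.61.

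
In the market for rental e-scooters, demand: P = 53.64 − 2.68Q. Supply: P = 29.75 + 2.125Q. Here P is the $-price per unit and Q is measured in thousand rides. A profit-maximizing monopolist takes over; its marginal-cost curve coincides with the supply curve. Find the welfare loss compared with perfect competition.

$7.61 thousand

Competitive equilibrium: 53.64 − 2.68Q = 29.75 + 2.125Q → Q* = 4.9719, P* = 40.3153.
Marginal revenue: MR = 53.64 − 5.36Q. Set MR = MC: 53.64 − 5.36Q = 29.75 + 2.125Q → Q_m = 3.1917.
Price P_m = 53.64 − 2.68·3.1917 = 45.0862; MC(Q_m) = 29.75 + 2.125·3.1917 = 36.5324.
Competitive Q* = 4.9719, so ΔQ = 1.7802; wedge = 45.0862 − 36.5324 = 8.5538.
Welfare loss = ½ × 1.7802 × 8.5538 = $7.61 thousand.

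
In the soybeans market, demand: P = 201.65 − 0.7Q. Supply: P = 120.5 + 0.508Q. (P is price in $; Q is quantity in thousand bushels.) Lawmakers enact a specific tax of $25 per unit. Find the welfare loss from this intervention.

Competitive equilibrium: 201.65 − 0.7Q = 120.5 + 0.508Q → Q* = 67.1772, P* = 154.626.
With the tax, the buyer price exceeds the seller price by 25: (201.65 − 0.7Q) − (120.5 + 0.508Q) = 25 → Q' = 46.4818.
ΔQ = 67.1772 − 46.4818 = 20.6954; the wedge equals the tax, 25.
Deadweight loss = ½ × 20.6954 × 25 = $258.69 thousand.

$258.69 thousand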